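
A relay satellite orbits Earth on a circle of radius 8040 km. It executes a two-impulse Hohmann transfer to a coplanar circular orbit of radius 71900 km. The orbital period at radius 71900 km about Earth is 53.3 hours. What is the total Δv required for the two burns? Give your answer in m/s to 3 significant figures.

Δv = 3700 m/s

From Kepler's third law T² = 4π²r³/μ at r = 71900 km, T = 53.3 hours = 53.3 × 3600 s = 1.9188×10^5 s: μ = 4π²r³/T² = 3.98554×10^5 km³/s².
The Hohmann ellipse has a_t = (r₁ + r₂)/2 = 39970 km.
At r₁ the circular-orbit speed is v₁ = √(μ/r₁) = 7.0407 km/s.
Transfer-orbit speed at r₁ (v² = μ(2/r − 1/a)): v_p = √[μ(2/r₁ − 1/a_t)] = 9.4431 km/s.
First burn Δv₁ = |v_p − v₁| = 2.4024 km/s.
At r₂, v₂ = √(μ/r₂) = 2.3544 km/s.
Transfer-orbit speed at r₂: v_a = √[μ(2/r₂ − 1/a_t)] = 1.0559 km/s.
Second burn Δv₂ = |v₂ − v_a| = 1.2985 km/s.
Δv = Δv₁ + Δv₂ = 2.4024 + 1.2985 = 3.701 km/s.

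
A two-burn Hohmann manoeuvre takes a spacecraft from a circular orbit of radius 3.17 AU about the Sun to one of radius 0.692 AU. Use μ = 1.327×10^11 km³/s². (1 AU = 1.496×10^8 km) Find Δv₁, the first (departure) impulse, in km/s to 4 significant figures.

In km: r₁ = 3.17 × 1.496×10^8 = 4.74232×10^8 km; r₂ = 0.692 × 1.496×10^8 = 1.035232×10^8 km.
The Hohmann ellipse has a_t = (r₁ + r₂)/2 = 2.888776×10^8 km.
Circular speed at r = 4.74232×10^8 km: v_c = √(μ/r) = 16.728 km/s.
Transfer-orbit speed at the same r (vis-viva, a = a_t): v_t = √[μ(2/r − 1/a_t)] = 10.014 km/s.
Δv₁ = |v_t − v_c| = |10.014 − 16.728| = 6.714 km/s.

Δv₁ = 6.714 km/s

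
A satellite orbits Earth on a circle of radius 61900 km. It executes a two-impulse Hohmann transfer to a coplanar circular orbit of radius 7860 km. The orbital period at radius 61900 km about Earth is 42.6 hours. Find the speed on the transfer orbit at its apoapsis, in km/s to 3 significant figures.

From Kepler's third law T² = 4π²r³/μ at r = 61900 km, T = 42.6 hours = 42.6 × 3600 s = 1.5336×10^5 s: μ = 4π²r³/T² = 3.98114×10^5 km³/s².
Transfer-ellipse semi-major axis a_t = (r₁ + r₂)/2 = (61900 + 7860)/2 = 34880 km.
The apoapsis of the transfer ellipse is at r = 61900 km.
Applying v² = μ(2/r − 1/a_t): v = 1.204 km/s.

v = 1.20 km/s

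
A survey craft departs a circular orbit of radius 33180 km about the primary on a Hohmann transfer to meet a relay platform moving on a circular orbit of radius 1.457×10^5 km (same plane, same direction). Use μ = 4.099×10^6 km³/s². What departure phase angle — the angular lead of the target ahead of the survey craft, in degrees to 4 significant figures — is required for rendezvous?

φ = 93.43°

The Hohmann ellipse has a_t = (r₁ + r₂)/2 = 89440 km.
Transfer time t = π√(a_t³/μ) = 41510 s.
Target angular speed ω₂ = √(μ/r₂³) = 3.640×10^-5 rad/s.
Angle swept by the target during transfer: ω₂·t = 1.511 rad = 86.57°.
The survey craft traverses 180° on the transfer ellipse, so the target must lead by 180° − 86.57° = 93.43°.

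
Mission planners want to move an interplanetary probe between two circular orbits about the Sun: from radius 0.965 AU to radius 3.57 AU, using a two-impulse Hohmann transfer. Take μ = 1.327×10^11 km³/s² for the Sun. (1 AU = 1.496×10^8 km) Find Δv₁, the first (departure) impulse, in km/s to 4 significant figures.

In km: r₁ = 0.965 × 1.496×10^8 = 1.44364×10^8 km; r₂ = 3.57 × 1.496×10^8 = 5.34072×10^8 km.
Semi-major axis of the transfer orbit: a_t = (1.44364×10^8 + 5.34072×10^8)/2 = 3.39218×10^8 km.
On the circular orbit at r = 1.44364×10^8 km, v_c = √(μ/r) = 30.318 km/s.
Vis-viva on the transfer ellipse at r = 1.44364×10^8 km gives v_t = √[μ(2/r − 1/a_t)] = 38.042 km/s.
Δv₁ = |v_t − v_c| = |38.042 − 30.318| = 7.724 km/s.

Δv₁ = 7.724 km/s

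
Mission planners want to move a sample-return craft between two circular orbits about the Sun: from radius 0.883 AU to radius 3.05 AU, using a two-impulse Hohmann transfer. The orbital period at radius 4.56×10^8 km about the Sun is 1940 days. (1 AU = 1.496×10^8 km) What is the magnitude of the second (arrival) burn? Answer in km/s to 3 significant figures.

Δv₂ = 5.64 km/s

From Kepler's third law T² = 4π²r³/μ at r = 4.56×10^8 km, T = 1940 days = 1940 × 86400 s = 1.67616×10^8 s: μ = 4π²r³/T² = 1.33237×10^11 km³/s².
In km: r₁ = 0.883 × 1.496×10^8 = 1.320968×10^8 km; r₂ = 3.05 × 1.496×10^8 = 4.5628×10^8 km.
The Hohmann ellipse has a_t = (r₁ + r₂)/2 = 2.941884×10^8 km.
Circular speed at r = 4.5628×10^8 km: v_c = √(μ/r) = 17.0882 km/s.
Transfer-orbit speed at the same r (vis-viva, a = a_t): v_t = √[μ(2/r − 1/a_t)] = 11.4506 km/s.
Δv₂ = |v_t − v_c| = |11.4506 − 17.0882| = 5.638 km/s.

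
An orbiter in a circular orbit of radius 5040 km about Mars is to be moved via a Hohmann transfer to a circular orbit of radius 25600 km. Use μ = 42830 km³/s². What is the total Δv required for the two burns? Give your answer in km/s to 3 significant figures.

Transfer-ellipse semi-major axis a_t = (r₁ + r₂)/2 = (5040 + 25600)/2 = 15320 km.
At r₁ the circular-orbit speed is v₁ = √(μ/r₁) = 2.9151 km/s.
On the transfer ellipse at r₁, vis-viva gives v_p = √[μ(2/r₁ − 1/a_t)] = 3.7683 km/s.
First burn Δv₁ = |v_p − v₁| = 0.8532 km/s.
At r₂, v₂ = √(μ/r₂) = 1.2935 km/s.
Transfer-orbit speed at r₂: v_a = √[μ(2/r₂ − 1/a_t)] = 0.74189 km/s.
Second burn Δv₂ = |v₂ − v_a| = 0.5516 km/s.
Δv = Δv₁ + Δv₂ = 0.8532 + 0.5516 = 1.405 km/s.

Δv = 1.40 km/s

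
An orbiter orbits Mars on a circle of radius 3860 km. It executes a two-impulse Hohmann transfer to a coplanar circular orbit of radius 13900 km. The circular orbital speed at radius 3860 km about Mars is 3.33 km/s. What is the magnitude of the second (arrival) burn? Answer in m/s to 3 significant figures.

From the circular-orbit relation v² = μ/r at r = 3860 km: μ = v²r = (3.33)² × 3860 = 42803.2 km³/s².
Semi-major axis of the transfer orbit: a_t = (3860 + 13900)/2 = 8880 km.
On the circular orbit at r = 13900 km, v_c = √(μ/r) = 1.754812 km/s.
Transfer-orbit speed at the same r (vis-viva, a = a_t): v_t = √[μ(2/r − 1/a_t)] = 1.156958 km/s.
Δv₂ = |v_t − v_c| = |1.156958 − 1.754812| = 0.5979 km/s.

Δv₂ = 598 m/s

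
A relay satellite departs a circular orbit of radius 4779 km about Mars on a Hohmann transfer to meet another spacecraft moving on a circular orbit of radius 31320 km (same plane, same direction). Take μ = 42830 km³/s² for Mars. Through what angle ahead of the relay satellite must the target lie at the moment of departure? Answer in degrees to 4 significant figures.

φ = 101.3°

Semi-major axis of the transfer orbit: a_t = (4779 + 31320)/2 = 18049.5 km.
The half-period of the transfer ellipse is t = π√(a_t³/μ) = 36811 s.
Target angular speed ω₂ = √(μ/r₂³) = 3.7337×10^-5 rad/s.
Angle swept by the target during transfer: ω₂·t = 1.37441 rad = 78.748°.
The relay satellite traverses 180° on the transfer ellipse, so the target must lead by 180° − 78.748° = 101.3°.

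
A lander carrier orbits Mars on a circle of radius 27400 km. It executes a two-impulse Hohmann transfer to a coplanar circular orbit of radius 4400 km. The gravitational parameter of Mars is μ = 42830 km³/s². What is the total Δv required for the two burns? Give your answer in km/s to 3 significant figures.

Δv = 1.57 km/s

Transfer-ellipse semi-major axis a_t = (r₁ + r₂)/2 = (27400 + 4400)/2 = 15900 km.
At r₁ the circular-orbit speed is v₁ = √(μ/r₁) = 1.2503 km/s.
On the transfer ellipse at r₁, vis-viva equation gives v_a = √[μ(2/r₁ − 1/a_t)] = 0.65770 km/s.
First burn Δv₁ = |v_a − v₁| = 0.5926 km/s.
At r₂, v₂ = √(μ/r₂) = 3.1200 km/s.
Transfer-orbit speed at r₂: v_p = √[μ(2/r₂ − 1/a_t)] = 4.0957 km/s.
Second burn Δv₂ = |v₂ − v_p| = 0.9757 km/s.
Total Δv = Δv₁ + Δv₂ = 1.568 km/s.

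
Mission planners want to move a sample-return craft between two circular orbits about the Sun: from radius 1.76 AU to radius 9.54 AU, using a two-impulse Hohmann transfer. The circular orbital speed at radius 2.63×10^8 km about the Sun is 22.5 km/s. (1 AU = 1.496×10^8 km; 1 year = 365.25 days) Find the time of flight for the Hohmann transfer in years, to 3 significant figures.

From the circular-orbit relation v² = μ/r at r = 2.63×10^8 km: μ = v²r = (22.5)² × 2.63×10^8 = 1.33144×10^11 km³/s².
In km: r₁ = 1.76 × 1.496×10^8 = 2.63296×10^8 km; r₂ = 9.54 × 1.496×10^8 = 1.427184×10^9 km.
Transfer-ellipse semi-major axis a_t = (r₁ + r₂)/2 = (2.63296×10^8 + 1.427184×10^9)/2 = 8.4524×10^8 km.
By Kepler's third law the transfer-orbit period is T = 2π√(a_t³/μ), so t = T/2 = 2.1157×10^8 s.
Converting: 2.1157×10^8 s ÷ 3.15576×10^7 s/year (365.25 × 86400) = 6.70 years.

t = 6.70 years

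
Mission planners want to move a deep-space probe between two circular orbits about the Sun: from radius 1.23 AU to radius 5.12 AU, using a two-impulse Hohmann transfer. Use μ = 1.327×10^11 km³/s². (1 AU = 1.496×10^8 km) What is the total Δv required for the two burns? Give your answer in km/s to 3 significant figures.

Δv = 12.2 km/s

In km: r₁ = 1.23 × 1.496×10^8 = 1.84008×10^8 km; r₂ = 5.12 × 1.496×10^8 = 7.65952×10^8 km.
Transfer-ellipse semi-major axis a_t = (r₁ + r₂)/2 = (1.84008×10^8 + 7.65952×10^8)/2 = 4.7498×10^8 km.
Circular speed at r₁: v₁ = √(μ/r₁) = √(1.327×10^11/1.84008×10^8) = 26.85450 km/s.
On the transfer ellipse at r₁, vis-viva equation gives v_p = √[μ(2/r₁ − 1/a_t)] = 34.10203 km/s.
First burn Δv₁ = |v_p − v₁| = 7.248 km/s.
Circular speed at r₂: v₂ = √(μ/r₂) = 13.1624 km/s.
Transfer-orbit speed at r₂: v_a = √[μ(2/r₂ − 1/a_t)] = 8.19248 km/s.
Second burn Δv₂ = |v₂ − v_a| = 4.970 km/s.
Δv = Δv₁ + Δv₂ = 7.248 + 4.970 = 12.22 km/s.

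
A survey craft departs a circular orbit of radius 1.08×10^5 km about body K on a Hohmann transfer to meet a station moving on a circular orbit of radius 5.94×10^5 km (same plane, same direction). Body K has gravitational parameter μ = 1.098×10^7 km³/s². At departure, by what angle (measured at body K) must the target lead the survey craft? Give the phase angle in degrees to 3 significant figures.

φ = 98.2°

Semi-major axis of the transfer orbit: a_t = (1.080×10^5 + 5.940×10^5)/2 = 3.510×10^5 km.
The half-period of the transfer ellipse is t = π√(a_t³/μ) = 1.972×10^5 s.
The target's mean motion on its circular orbit is ω₂ = √(μ/r₂³) = 7.238×10^-6 rad/s.
Angle swept by the target during transfer: ω₂·t = 1.427 rad = 81.76°.
The survey craft traverses 180° on the transfer ellipse, so the target must lead by 180° − 81.76° = 98.2°.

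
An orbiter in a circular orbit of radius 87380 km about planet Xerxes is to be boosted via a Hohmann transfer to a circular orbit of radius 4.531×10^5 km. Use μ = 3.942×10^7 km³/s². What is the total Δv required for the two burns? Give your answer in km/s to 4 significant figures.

The Hohmann ellipse has a_t = (r₁ + r₂)/2 = 2.7024×10^5 km.
Circular speed at r₁: v₁ = √(μ/r₁) = √(3.942×10^7/87380) = 21.240 km/s.
On the transfer ellipse at r₁, v² = μ(2/r − 1/a) gives v_p = √[μ(2/r₁ − 1/a_t)] = 27.503 km/s.
First burn Δv₁ = |v_p − v₁| = 6.263 km/s.
At r₂, v₂ = √(μ/r₂) = 9.32741 km/s.
Transfer-orbit speed at r₂: v_a = √[μ(2/r₂ − 1/a_t)] = 5.30387 km/s.
Second burn Δv₂ = |v₂ − v_a| = 4.024 km/s.
Δv = Δv₁ + Δv₂ = 6.263 + 4.024 = 10.29 km/s.

Δv = 10.29 km/s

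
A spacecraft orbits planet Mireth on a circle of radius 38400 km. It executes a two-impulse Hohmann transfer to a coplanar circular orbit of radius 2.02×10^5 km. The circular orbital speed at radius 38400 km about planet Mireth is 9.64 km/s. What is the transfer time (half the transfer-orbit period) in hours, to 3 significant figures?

t = 19.3 hours

From the circular-orbit relation v² = μ/r at r = 38400 km: μ = v²r = (9.64)² × 38400 = 3.56850×10^6 km³/s².
Semi-major axis of the transfer orbit: a_t = (38400 + 2.020×10^5)/2 = 1.202×10^5 km.
Transfer time t = π√(a_t³/μ) = π√((1.202×10^5)³ / 3.56850×10^6) = 69305 s.
Converting: 69305 s ÷ 3600 s/hour = 19.3 hours.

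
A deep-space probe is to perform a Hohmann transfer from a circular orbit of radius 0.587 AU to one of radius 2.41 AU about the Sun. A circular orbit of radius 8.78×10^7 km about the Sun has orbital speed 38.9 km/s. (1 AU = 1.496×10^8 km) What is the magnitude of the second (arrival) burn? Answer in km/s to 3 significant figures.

From the circular-orbit relation v² = μ/r at r = 8.78×10^7 km: μ = v²r = (38.9)² × 8.78×10^7 = 1.32860×10^11 km³/s².
In km: r₁ = 0.587 × 1.496×10^8 = 8.78152×10^7 km; r₂ = 2.41 × 1.496×10^8 = 3.60536×10^8 km.
Semi-major axis of the transfer orbit: a_t = (8.78152×10^7 + 3.60536×10^8)/2 = 2.241756×10^8 km.
On the circular orbit at r = 3.60536×10^8 km, v_c = √(μ/r) = 19.197 km/s.
Vis-viva on the transfer ellipse at r = 3.60536×10^8 km gives v_t = √[μ(2/r − 1/a_t)] = 12.015 km/s.
Δv₂ = |v_t − v_c| = |12.015 − 19.197| = 7.182 km/s.

Δv₂ = 7.18 km/s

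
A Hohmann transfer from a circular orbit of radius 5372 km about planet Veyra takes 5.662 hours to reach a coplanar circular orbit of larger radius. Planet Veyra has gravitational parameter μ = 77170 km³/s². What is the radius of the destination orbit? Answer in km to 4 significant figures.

r₂ = 24250 km

Transfer time t = 5.662 hours = 20383.2 s, and t = π√(a_t³/μ).
So a_t = (μ t²/π²)^(1/3) = (77170 × (20383.2)² / π²)^(1/3) = 14810 km.
Since a_t = (r₁ + r₂)/2, r₂ = 2a_t − r₁ = 2×14810 − 5372 = 24248 km.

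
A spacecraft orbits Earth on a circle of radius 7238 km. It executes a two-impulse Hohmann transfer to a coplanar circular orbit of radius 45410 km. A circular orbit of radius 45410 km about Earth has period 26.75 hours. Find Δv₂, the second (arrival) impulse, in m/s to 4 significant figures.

From Kepler's third law T² = 4π²r³/μ at r = 45410 km, T = 26.75 hours = 26.75 × 3600 s = 96300 s: μ = 4π²r³/T² = 3.98622×10^5 km³/s².
The Hohmann ellipse has a_t = (r₁ + r₂)/2 = 26324 km.
Circular speed at r = 45410 km: v_c = √(μ/r) = 2.963 km/s.
Vis-viva on the transfer ellipse at r = 45410 km gives v_t = √[μ(2/r − 1/a_t)] = 1.554 km/s.
Δv₂ = |v_t − v_c| = |1.554 − 2.963| = 1.409 km/s.

Δv₂ = 1409 m/s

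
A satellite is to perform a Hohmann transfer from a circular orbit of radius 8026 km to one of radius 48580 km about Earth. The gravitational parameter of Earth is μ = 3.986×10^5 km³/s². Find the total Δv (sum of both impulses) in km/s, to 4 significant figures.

Semi-major axis of the transfer orbit: a_t = (8026 + 48580)/2 = 28303 km.
Circular speed at r₁: v₁ = √(μ/r₁) = √(3.986×10^5/8026) = 7.047 km/s.
On the transfer ellipse at r₁, vis-viva equation gives v_p = √[μ(2/r₁ − 1/a_t)] = 9.233 km/s.
First burn Δv₁ = |v_p − v₁| = 2.186 km/s.
At r₂, v₂ = √(μ/r₂) = 2.864 km/s.
Transfer-orbit speed at r₂: v_a = √[μ(2/r₂ − 1/a_t)] = 1.525 km/s.
Second burn Δv₂ = |v₂ − v_a| = 1.339 km/s.
Δv = Δv₁ + Δv₂ = 2.186 + 1.339 = 3.525 km/s.

Δv = 3.525 km/s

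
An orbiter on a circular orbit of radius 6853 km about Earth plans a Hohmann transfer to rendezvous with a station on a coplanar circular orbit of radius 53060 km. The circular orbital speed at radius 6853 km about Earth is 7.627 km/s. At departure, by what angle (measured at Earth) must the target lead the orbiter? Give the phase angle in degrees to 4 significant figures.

φ = 103.6°

From the circular-orbit relation v² = μ/r at r = 6853 km: μ = v²r = (7.627)² × 6853 = 3.98647×10^5 km³/s².
Transfer-ellipse semi-major axis a_t = (r₁ + r₂)/2 = (6853 + 53060)/2 = 29956.5 km.
Transfer time t = π√(a_t³/μ) = 25798 s.
The target's mean motion on its circular orbit is ω₂ = √(μ/r₂³) = 5.1659×10^-5 rad/s.
Angle swept by the target during transfer: ω₂·t = 1.3327 rad = 76.36°.
The orbiter traverses 180° on the transfer ellipse, so the target must lead by 180° − 76.36° = 103.6°.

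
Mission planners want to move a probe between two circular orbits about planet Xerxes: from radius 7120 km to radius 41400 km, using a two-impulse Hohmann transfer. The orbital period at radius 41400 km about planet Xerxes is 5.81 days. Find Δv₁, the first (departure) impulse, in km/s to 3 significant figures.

From Kepler's third law T² = 4π²r³/μ at r = 41400 km, T = 5.81 days = 5.81 × 86400 s = 5.01984×10^5 s: μ = 4π²r³/T² = 11116.8 km³/s².
Transfer-ellipse semi-major axis a_t = (r₁ + r₂)/2 = (7120 + 41400)/2 = 24260 km.
On the circular orbit at r = 7120 km, v_c = √(μ/r) = 1.2495 km/s.
Vis-viva on the transfer ellipse at r = 7120 km gives v_t = √[μ(2/r − 1/a_t)] = 1.6323 km/s.
Δv₁ = |v_t − v_c| = |1.6323 − 1.2495| = 0.3828 km/s.

Δv₁ = 0.383 km/s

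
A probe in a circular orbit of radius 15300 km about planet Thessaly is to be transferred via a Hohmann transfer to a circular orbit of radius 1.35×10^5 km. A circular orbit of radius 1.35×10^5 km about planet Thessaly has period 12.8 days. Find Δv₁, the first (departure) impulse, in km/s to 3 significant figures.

Δv₁ = 0.775 km/s

From Kepler's third law T² = 4π²r³/μ at r = 1.35×10^5 km, T = 12.8 days = 12.8 × 86400 s = 1.10592×10^6 s: μ = 4π²r³/T² = 79417.0 km³/s².
The Hohmann ellipse has a_t = (r₁ + r₂)/2 = 75150 km.
Circular speed at r = 15300 km: v_c = √(μ/r) = 2.2783 km/s.
Transfer-orbit speed at the same r (vis-viva, a = a_t): v_t = √[μ(2/r − 1/a_t)] = 3.0536 km/s.
Δv₁ = |v_t − v_c| = |3.0536 − 2.2783| = 0.7753 km/s.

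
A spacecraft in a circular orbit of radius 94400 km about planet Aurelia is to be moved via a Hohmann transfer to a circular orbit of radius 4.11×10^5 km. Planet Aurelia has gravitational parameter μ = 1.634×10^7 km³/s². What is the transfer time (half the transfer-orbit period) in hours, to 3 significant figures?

Transfer-ellipse semi-major axis a_t = (r₁ + r₂)/2 = (94400 + 4.110×10^5)/2 = 2.527×10^5 km.
By Kepler's third law the transfer-orbit period is T = 2π√(a_t³/μ), so t = T/2 = 98730 s.
Converting: 98730 s ÷ 3600 s/hour = 27.4 hours.

t = 27.4 hours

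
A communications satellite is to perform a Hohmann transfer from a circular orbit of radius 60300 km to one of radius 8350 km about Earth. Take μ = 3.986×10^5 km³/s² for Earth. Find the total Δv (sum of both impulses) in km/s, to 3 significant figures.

Δv = 3.55 km/s

Semi-major axis of the transfer orbit: a_t = (60300 + 8350)/2 = 34325 km.
At r₁ the circular-orbit speed is v₁ = √(μ/r₁) = 2.571 km/s.
On the transfer ellipse at r₁, v² = μ(2/r − 1/a) gives v_a = √[μ(2/r₁ − 1/a_t)] = 1.268 km/s.
First burn Δv₁ = |v_a − v₁| = 1.303 km/s.
Circular speed at r₂: v₂ = √(μ/r₂) = 6.9092 km/s.
Transfer-orbit speed at r₂: v_p = √[μ(2/r₂ − 1/a_t)] = 9.1575 km/s.
Second burn Δv₂ = |v₂ − v_p| = 2.248 km/s.
Total Δv = Δv₁ + Δv₂ = 3.551 km/s.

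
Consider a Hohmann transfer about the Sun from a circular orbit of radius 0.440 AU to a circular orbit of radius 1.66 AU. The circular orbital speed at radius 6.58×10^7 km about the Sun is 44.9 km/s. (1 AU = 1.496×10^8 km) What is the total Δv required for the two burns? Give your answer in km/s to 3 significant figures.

Δv = 19.7 km/s

From the circular-orbit relation v² = μ/r at r = 6.58×10^7 km: μ = v²r = (44.9)² × 6.58×10^7 = 1.32653×10^11 km³/s².
In km: r₁ = 0.440 × 1.496×10^8 = 6.5824×10^7 km; r₂ = 1.66 × 1.496×10^8 = 2.48336×10^8 km.
Semi-major axis of the transfer orbit: a_t = (6.5824×10^7 + 2.48336×10^8)/2 = 1.5708×10^8 km.
Circular speed at r₁: v₁ = √(μ/r₁) = √(1.32653×10^11/6.5824×10^7) = 44.892 km/s.
On the transfer ellipse at r₁, v² = μ(2/r − 1/a) gives v_p = √[μ(2/r₁ − 1/a_t)] = 56.445 km/s.
First burn Δv₁ = |v_p − v₁| = 11.55 km/s.
At r₂, v₂ = √(μ/r₂) = 23.112 km/s.
Transfer-orbit speed at r₂: v_a = √[μ(2/r₂ − 1/a_t)] = 14.961 km/s.
Second burn Δv₂ = |v₂ − v_a| = 8.151 km/s.
Total Δv = Δv₁ + Δv₂ = 19.70 km/s.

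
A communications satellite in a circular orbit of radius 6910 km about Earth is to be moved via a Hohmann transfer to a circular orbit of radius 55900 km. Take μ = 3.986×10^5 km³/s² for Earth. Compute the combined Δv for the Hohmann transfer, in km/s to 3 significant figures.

Δv = 3.96 km/s

Transfer-ellipse semi-major axis a_t = (r₁ + r₂)/2 = (6910 + 55900)/2 = 31405 km.
At r₁ the circular-orbit speed is v₁ = √(μ/r₁) = 7.5950 km/s.
Transfer-orbit speed at r₁ (vis-viva equation): v_p = √[μ(2/r₁ − 1/a_t)] = 10.133 km/s.
First burn Δv₁ = |v_p − v₁| = 2.538 km/s.
At r₂, v₂ = √(μ/r₂) = 2.6703 km/s.
Transfer-orbit speed at r₂: v_a = √[μ(2/r₂ − 1/a_t)] = 1.2526 km/s.
Second burn Δv₂ = |v₂ − v_a| = 1.418 km/s.
Δv = Δv₁ + Δv₂ = 2.538 + 1.418 = 3.956 km/s.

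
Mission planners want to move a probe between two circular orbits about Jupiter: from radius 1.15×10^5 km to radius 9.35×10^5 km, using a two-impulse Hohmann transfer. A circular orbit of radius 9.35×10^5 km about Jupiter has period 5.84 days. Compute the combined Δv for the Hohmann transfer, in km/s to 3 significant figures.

From Kepler's third law T² = 4π²r³/μ at r = 9.35×10^5 km, T = 5.84 days = 5.84 × 86400 s = 5.04576×10^5 s: μ = 4π²r³/T² = 1.26748×10^8 km³/s².
Transfer-ellipse semi-major axis a_t = (r₁ + r₂)/2 = (1.150×10^5 + 9.350×10^5)/2 = 5.250×10^5 km.
At r₁ the circular-orbit speed is v₁ = √(μ/r₁) = 33.199 km/s.
Transfer-orbit speed at r₁ (vis-viva equation): v_p = √[μ(2/r₁ − 1/a_t)] = 44.305 km/s.
First burn Δv₁ = |v_p − v₁| = 11.11 km/s.
Circular speed at r₂: v₂ = √(μ/r₂) = 11.643 km/s.
Transfer-orbit speed at r₂: v_a = √[μ(2/r₂ − 1/a_t)] = 5.4492 km/s.
Second burn Δv₂ = |v₂ − v_a| = 6.194 km/s.
Total Δv = Δv₁ + Δv₂ = 17.30 km/s.

Δv = 17.3 km/s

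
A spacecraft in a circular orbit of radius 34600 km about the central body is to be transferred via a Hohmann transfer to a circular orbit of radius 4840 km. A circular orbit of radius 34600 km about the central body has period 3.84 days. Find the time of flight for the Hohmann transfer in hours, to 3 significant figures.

t = 19.8 hours

From Kepler's third law T² = 4π²r³/μ at r = 34600 km, T = 3.84 days = 3.84 × 86400 s = 3.31776×10^5 s: μ = 4π²r³/T² = 14855.9 km³/s².
The Hohmann ellipse has a_t = (r₁ + r₂)/2 = 19720 km.
Half the transfer-orbit period gives t = π√(a_t³/μ) = 71380 s.
Converting: 71380 s ÷ 3600 s/hour = 19.8 hours.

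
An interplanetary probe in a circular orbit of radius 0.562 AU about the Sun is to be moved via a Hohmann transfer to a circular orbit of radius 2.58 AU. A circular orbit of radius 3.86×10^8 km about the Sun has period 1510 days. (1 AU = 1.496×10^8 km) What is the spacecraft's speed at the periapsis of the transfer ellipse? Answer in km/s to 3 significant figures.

v = 51.0 km/s

From Kepler's third law T² = 4π²r³/μ at r = 3.86×10^8 km, T = 1510 days = 1510 × 86400 s = 1.30464×10^8 s: μ = 4π²r³/T² = 1.33395×10^11 km³/s².
In km: r₁ = 0.562 × 1.496×10^8 = 8.40752×10^7 km; r₂ = 2.58 × 1.496×10^8 = 3.85968×10^8 km.
Semi-major axis of the transfer orbit: a_t = (8.40752×10^7 + 3.85968×10^8)/2 = 2.350216×10^8 km.
The periapsis of the transfer ellipse is at r = 8.40752×10^7 km.
Vis-viva: v = √[μ(2/r − 1/a_t)] = √[1.33395×10^11 × (2/8.40752×10^7 − 1/2.350216×10^8)] = 51.05 km/s.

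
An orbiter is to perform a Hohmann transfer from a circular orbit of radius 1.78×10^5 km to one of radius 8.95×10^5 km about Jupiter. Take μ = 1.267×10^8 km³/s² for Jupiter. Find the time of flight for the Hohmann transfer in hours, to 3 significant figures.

t = 30.5 hours

The Hohmann ellipse has a_t = (r₁ + r₂)/2 = 5.365×10^5 km.
By Kepler's third law the transfer-orbit period is T = 2π√(a_t³/μ), so t = T/2 = 1.097×10^5 s.
Converting: 1.097×10^5 s ÷ 3600 s/hour = 30.5 hours.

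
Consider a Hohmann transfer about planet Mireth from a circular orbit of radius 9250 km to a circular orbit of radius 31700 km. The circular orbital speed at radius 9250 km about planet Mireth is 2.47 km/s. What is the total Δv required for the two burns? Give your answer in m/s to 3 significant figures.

From the circular-orbit relation v² = μ/r at r = 9250 km: μ = v²r = (2.47)² × 9250 = 56433.3 km³/s².
Semi-major axis of the transfer orbit: a_t = (9250 + 31700)/2 = 20475 km.
Circular speed at r₁: v₁ = √(μ/r₁) = √(56433.3/9250) = 2.4700 km/s.
On the transfer ellipse at r₁, v² = μ(2/r − 1/a) gives v_p = √[μ(2/r₁ − 1/a_t)] = 3.0734 km/s.
First burn Δv₁ = |v_p − v₁| = 0.6034 km/s.
At r₂, v₂ = √(μ/r₂) = 1.33425 km/s.
Transfer-orbit speed at r₂: v_a = √[μ(2/r₂ − 1/a_t)] = 0.896803 km/s.
Second burn Δv₂ = |v₂ − v_a| = 0.4374 km/s.
Total Δv = Δv₁ + Δv₂ = 1.041 km/s.

Δv = 1040 m/s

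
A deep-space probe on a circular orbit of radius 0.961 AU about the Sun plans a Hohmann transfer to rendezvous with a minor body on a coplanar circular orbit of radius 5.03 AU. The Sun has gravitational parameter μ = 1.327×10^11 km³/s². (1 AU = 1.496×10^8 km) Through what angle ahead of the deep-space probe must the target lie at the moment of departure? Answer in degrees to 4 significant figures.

In km: r₁ = 0.961 × 1.496×10^8 = 1.437656×10^8 km; r₂ = 5.03 × 1.496×10^8 = 7.52488×10^8 km.
Semi-major axis of the transfer orbit: a_t = (1.437656×10^8 + 7.52488×10^8)/2 = 4.481268×10^8 km.
The half-period of the transfer ellipse is t = π√(a_t³/μ) = 8.1812×10^7 s.
The target's mean motion on its circular orbit is ω₂ = √(μ/r₂³) = 1.7648×10^-8 rad/s.
Angle swept by the target during transfer: ω₂·t = 1.4438 rad = 82.72°.
The deep-space probe traverses 180° on the transfer ellipse, so the target must lead by 180° − 82.72° = 97.28°.

φ = 97.28°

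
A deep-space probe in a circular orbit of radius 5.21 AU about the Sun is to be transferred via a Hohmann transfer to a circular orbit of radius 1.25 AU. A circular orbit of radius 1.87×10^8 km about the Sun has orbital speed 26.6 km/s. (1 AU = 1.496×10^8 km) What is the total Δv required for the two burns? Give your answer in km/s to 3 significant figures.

Δv = 12.1 km/s

From the circular-orbit relation v² = μ/r at r = 1.87×10^8 km: μ = v²r = (26.6)² × 1.87×10^8 = 1.32314×10^11 km³/s².
In km: r₁ = 5.21 × 1.496×10^8 = 7.79416×10^8 km; r₂ = 1.25 × 1.496×10^8 = 1.870×10^8 km.
Semi-major axis of the transfer orbit: a_t = (7.79416×10^8 + 1.870×10^8)/2 = 4.83208×10^8 km.
Circular speed at r₁: v₁ = √(μ/r₁) = √(1.32314×10^11/7.79416×10^8) = 13.029 km/s.
Transfer-orbit speed at r₁ (v² = μ(2/r − 1/a)): v_a = √[μ(2/r₁ − 1/a_t)] = 8.1053 km/s.
First burn Δv₁ = |v_a − v₁| = 4.924 km/s.
At r₂, v₂ = √(μ/r₂) = 26.600 km/s.
Transfer-orbit speed at r₂: v_p = √[μ(2/r₂ − 1/a_t)] = 33.783 km/s.
Second burn Δv₂ = |v₂ − v_p| = 7.183 km/s.
Total Δv = Δv₁ + Δv₂ = 12.11 km/s.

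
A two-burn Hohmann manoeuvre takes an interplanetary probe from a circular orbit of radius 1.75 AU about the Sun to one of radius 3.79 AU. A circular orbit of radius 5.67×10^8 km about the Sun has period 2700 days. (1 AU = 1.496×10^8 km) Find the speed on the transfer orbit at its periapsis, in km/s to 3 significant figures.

v = 26.3 km/s

From Kepler's third law T² = 4π²r³/μ at r = 5.67×10^8 km, T = 2700 days = 2700 × 86400 s = 2.3328×10^8 s: μ = 4π²r³/T² = 1.32237×10^11 km³/s².
In km: r₁ = 1.75 × 1.496×10^8 = 2.618×10^8 km; r₂ = 3.79 × 1.496×10^8 = 5.66984×10^8 km.
Transfer-ellipse semi-major axis a_t = (r₁ + r₂)/2 = (2.618×10^8 + 5.66984×10^8)/2 = 4.14392×10^8 km.
The periapsis of the transfer ellipse is at r = 2.618×10^8 km.
Applying v² = μ(2/r − 1/a_t): v = 26.29 km/s.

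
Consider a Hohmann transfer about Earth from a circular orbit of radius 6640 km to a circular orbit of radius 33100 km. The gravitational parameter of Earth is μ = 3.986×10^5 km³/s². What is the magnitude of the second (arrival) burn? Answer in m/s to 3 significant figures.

Δv₂ = 1460 m/s

The Hohmann ellipse has a_t = (r₁ + r₂)/2 = 19870 km.
On the circular orbit at r = 33100 km, v_c = √(μ/r) = 3.470 km/s.
Vis-viva on the transfer ellipse at r = 33100 km gives v_t = √[μ(2/r − 1/a_t)] = 2.006 km/s.
Δv₂ = |v_t − v_c| = |2.006 − 3.470| = 1.464 km/s.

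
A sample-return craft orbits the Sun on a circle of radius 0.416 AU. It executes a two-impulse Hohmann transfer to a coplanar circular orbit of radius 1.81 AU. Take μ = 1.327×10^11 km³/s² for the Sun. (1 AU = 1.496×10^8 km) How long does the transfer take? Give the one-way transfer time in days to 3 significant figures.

In km: r₁ = 0.416 × 1.496×10^8 = 6.22336×10^7 km; r₂ = 1.81 × 1.496×10^8 = 2.70776×10^8 km.
Transfer-ellipse semi-major axis a_t = (r₁ + r₂)/2 = (6.22336×10^7 + 2.70776×10^8)/2 = 1.665048×10^8 km.
By Kepler's third law the transfer-orbit period is T = 2π√(a_t³/μ), so t = T/2 = 1.853×10^7 s.
Converting: 1.853×10^7 s ÷ 86400 s/day = 214 days.

t = 214 days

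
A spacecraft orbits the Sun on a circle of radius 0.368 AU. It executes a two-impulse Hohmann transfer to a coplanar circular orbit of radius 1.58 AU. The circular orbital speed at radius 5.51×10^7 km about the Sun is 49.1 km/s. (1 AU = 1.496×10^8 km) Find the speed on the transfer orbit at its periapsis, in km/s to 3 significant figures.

From the circular-orbit relation v² = μ/r at r = 5.51×10^7 km: μ = v²r = (49.1)² × 5.51×10^7 = 1.32836×10^11 km³/s².
In km: r₁ = 0.368 × 1.496×10^8 = 5.50528×10^7 km; r₂ = 1.58 × 1.496×10^8 = 2.36368×10^8 km.
The Hohmann ellipse has a_t = (r₁ + r₂)/2 = 1.457104×10^8 km.
The periapsis of the transfer ellipse is at r = 5.50528×10^7 km.
Applying v² = μ(2/r − 1/a_t): v = 62.56 km/s.

v = 62.6 km/s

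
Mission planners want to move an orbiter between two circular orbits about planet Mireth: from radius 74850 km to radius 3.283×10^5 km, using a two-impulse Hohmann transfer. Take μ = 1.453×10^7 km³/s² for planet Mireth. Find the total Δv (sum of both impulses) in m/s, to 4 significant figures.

Transfer-ellipse semi-major axis a_t = (r₁ + r₂)/2 = (74850 + 3.283×10^5)/2 = 2.01575×10^5 km.
Circular speed at r₁: v₁ = √(μ/r₁) = √(1.453×10^7/74850) = 13.933 km/s.
Transfer-orbit speed at r₁ (v² = μ(2/r − 1/a)): v_p = √[μ(2/r₁ − 1/a_t)] = 17.781 km/s.
First burn Δv₁ = |v_p − v₁| = 3.848 km/s.
Circular speed at r₂: v₂ = √(μ/r₂) = 6.653 km/s.
Transfer-orbit speed at r₂: v_a = √[μ(2/r₂ − 1/a_t)] = 4.054 km/s.
Second burn Δv₂ = |v₂ − v_a| = 2.599 km/s.
Δv = Δv₁ + Δv₂ = 3.848 + 2.599 = 6.447 km/s.

Δv = 6447 m/s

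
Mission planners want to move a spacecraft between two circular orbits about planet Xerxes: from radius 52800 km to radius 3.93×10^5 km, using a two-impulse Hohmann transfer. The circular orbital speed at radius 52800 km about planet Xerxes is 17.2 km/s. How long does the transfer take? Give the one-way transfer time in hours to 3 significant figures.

t = 23.2 hours

From the circular-orbit relation v² = μ/r at r = 52800 km: μ = v²r = (17.2)² × 52800 = 1.56204×10^7 km³/s².
Transfer-ellipse semi-major axis a_t = (r₁ + r₂)/2 = (52800 + 3.930×10^5)/2 = 2.229×10^5 km.
Transfer time t = π√(a_t³/μ) = π√((2.229×10^5)³ / 1.56204×10^7) = 83650 s.
Converting: 83650 s ÷ 3600 s/hour = 23.2 hours.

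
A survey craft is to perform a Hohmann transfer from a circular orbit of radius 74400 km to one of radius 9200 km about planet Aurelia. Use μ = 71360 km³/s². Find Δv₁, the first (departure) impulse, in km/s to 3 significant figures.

Δv₁ = 0.520 km/s

Semi-major axis of the transfer orbit: a_t = (74400 + 9200)/2 = 41800 km.
On the circular orbit at r = 74400 km, v_c = √(μ/r) = 0.9794 km/s.
Vis-viva on the transfer ellipse at r = 74400 km gives v_t = √[μ(2/r − 1/a_t)] = 0.4595 km/s.
Δv₁ = |v_t − v_c| = |0.4595 − 0.9794| = 0.5199 km/s.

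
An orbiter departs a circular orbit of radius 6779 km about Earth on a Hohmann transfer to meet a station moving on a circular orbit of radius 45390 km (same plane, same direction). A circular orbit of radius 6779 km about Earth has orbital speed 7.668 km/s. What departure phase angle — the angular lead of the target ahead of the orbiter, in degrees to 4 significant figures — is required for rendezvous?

From the circular-orbit relation v² = μ/r at r = 6779 km: μ = v²r = (7.668)² × 6779 = 3.98593×10^5 km³/s².
The Hohmann ellipse has a_t = (r₁ + r₂)/2 = 26084.5 km.
Transfer time t = π√(a_t³/μ) = 20963 s.
The target's mean motion on its circular orbit is ω₂ = √(μ/r₂³) = 6.5287×10^-5 rad/s.
Angle swept by the target during transfer: ω₂·t = 1.3686 rad = 78.42°.
Arrival is 180° from departure on the ellipse, so φ = 180° − 78.42° = 101.6°.

φ = 101.6°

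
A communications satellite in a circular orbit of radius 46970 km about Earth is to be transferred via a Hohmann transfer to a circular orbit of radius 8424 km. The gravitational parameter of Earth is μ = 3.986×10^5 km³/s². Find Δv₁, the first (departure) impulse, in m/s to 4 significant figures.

Δv₁ = 1307 m/s

Transfer-ellipse semi-major axis a_t = (r₁ + r₂)/2 = (46970 + 8424)/2 = 27697 km.
On the circular orbit at r = 46970 km, v_c = √(μ/r) = 2.91312 km/s.
Transfer-orbit speed at the same r (vis-viva, a = a_t): v_t = √[μ(2/r − 1/a_t)] = 1.60658 km/s.
Δv₁ = |v_t − v_c| = |1.60658 − 2.91312| = 1.307 km/s.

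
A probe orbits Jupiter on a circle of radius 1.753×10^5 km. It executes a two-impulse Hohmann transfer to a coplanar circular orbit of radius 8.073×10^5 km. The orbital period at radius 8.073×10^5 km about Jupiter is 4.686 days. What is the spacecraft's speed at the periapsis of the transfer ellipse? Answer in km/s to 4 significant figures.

From Kepler's third law T² = 4π²r³/μ at r = 8.073×10^5 km, T = 4.686 days = 4.686 × 86400 s = 4.048704×10^5 s: μ = 4π²r³/T² = 1.26716×10^8 km³/s².
The Hohmann ellipse has a_t = (r₁ + r₂)/2 = 4.913×10^5 km.
The periapsis of the transfer ellipse is at r = 1.753×10^5 km.
From the vis-viva equation, v = √[μ(2/r − 1/a_t)] = 34.46 km/s.

v = 34.46 km/s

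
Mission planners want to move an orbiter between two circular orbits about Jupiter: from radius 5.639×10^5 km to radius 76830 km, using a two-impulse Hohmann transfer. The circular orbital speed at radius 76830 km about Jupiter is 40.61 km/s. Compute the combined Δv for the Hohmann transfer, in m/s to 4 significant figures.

From the circular-orbit relation v² = μ/r at r = 76830 km: μ = v²r = (40.61)² × 76830 = 1.26706×10^8 km³/s².
The Hohmann ellipse has a_t = (r₁ + r₂)/2 = 3.20365×10^5 km.
At r₁ the circular-orbit speed is v₁ = √(μ/r₁) = 14.99 km/s.
On the transfer ellipse at r₁, v² = μ(2/r − 1/a) gives v_a = √[μ(2/r₁ − 1/a_t)] = 7.341 km/s.
First burn Δv₁ = |v_a − v₁| = 7.649 km/s.
At r₂, v₂ = √(μ/r₂) = 40.61 km/s.
Transfer-orbit speed at r₂: v_p = √[μ(2/r₂ − 1/a_t)] = 53.88 km/s.
Second burn Δv₂ = |v₂ − v_p| = 13.27 km/s.
Total Δv = Δv₁ + Δv₂ = 20.92 km/s.

Δv = 20920 m/s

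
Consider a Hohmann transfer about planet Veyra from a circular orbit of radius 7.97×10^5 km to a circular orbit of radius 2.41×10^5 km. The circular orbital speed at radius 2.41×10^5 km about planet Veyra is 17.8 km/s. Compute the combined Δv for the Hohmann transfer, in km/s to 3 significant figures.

From the circular-orbit relation v² = μ/r at r = 2.41×10^5 km: μ = v²r = (17.8)² × 2.41×10^5 = 7.63584×10^7 km³/s².
Transfer-ellipse semi-major axis a_t = (r₁ + r₂)/2 = (7.970×10^5 + 2.410×10^5)/2 = 5.190×10^5 km.
Circular speed at r₁: v₁ = √(μ/r₁) = √(7.63584×10^7/7.970×10^5) = 9.788 km/s.
Transfer-orbit speed at r₁ (vis-viva equation): v_a = √[μ(2/r₁ − 1/a_t)] = 6.670 km/s.
First burn Δv₁ = |v_a − v₁| = 3.118 km/s.
Circular speed at r₂: v₂ = √(μ/r₂) = 17.800 km/s.
Transfer-orbit speed at r₂: v_p = √[μ(2/r₂ − 1/a_t)] = 22.058 km/s.
Second burn Δv₂ = |v₂ − v_p| = 4.258 km/s.
Δv = Δv₁ + Δv₂ = 3.118 + 4.258 = 7.376 km/s.

Δv = 7.38 km/s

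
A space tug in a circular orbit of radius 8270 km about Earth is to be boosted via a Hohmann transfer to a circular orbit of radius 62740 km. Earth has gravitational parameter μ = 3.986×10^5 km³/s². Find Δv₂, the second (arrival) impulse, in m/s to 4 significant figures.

Δv₂ = 1304 m/s

Semi-major axis of the transfer orbit: a_t = (8270 + 62740)/2 = 35505 km.
On the circular orbit at r = 62740 km, v_c = √(μ/r) = 2.5206 km/s.
Vis-viva on the transfer ellipse at r = 62740 km gives v_t = √[μ(2/r − 1/a_t)] = 1.2165 km/s.
Δv₂ = |v_t − v_c| = |1.2165 − 2.5206| = 1.304 km/s.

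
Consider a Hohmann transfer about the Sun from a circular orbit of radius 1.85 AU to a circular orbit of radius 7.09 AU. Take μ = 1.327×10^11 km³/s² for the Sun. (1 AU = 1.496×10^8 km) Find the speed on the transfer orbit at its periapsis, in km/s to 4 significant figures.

v = 27.58 km/s

In km: r₁ = 1.85 × 1.496×10^8 = 2.7676×10^8 km; r₂ = 7.09 × 1.496×10^8 = 1.060664×10^9 km.
Transfer-ellipse semi-major axis a_t = (r₁ + r₂)/2 = (2.7676×10^8 + 1.060664×10^9)/2 = 6.68712×10^8 km.
The periapsis of the transfer ellipse is at r = 2.7676×10^8 km.
Applying v² = μ(2/r − 1/a_t): v = 27.58 km/s.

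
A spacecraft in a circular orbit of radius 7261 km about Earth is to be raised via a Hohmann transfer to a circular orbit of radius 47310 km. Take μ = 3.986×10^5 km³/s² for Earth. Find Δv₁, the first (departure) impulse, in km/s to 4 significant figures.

Semi-major axis of the transfer orbit: a_t = (7261 + 47310)/2 = 27285.5 km.
Circular speed at r = 7261 km: v_c = √(μ/r) = 7.409 km/s.
Transfer-orbit speed at the same r (vis-viva, a = a_t): v_t = √[μ(2/r − 1/a_t)] = 9.756 km/s.
Δv₁ = |v_t − v_c| = |9.756 − 7.409| = 2.347 km/s.

Δv₁ = 2.347 km/s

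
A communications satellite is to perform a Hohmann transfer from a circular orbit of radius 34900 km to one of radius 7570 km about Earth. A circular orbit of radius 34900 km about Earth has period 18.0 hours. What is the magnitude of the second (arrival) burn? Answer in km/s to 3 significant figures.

Δv₂ = 2.05 km/s

From Kepler's third law T² = 4π²r³/μ at r = 34900 km, T = 18.0 hours = 18.0 × 3600 s = 64800 s: μ = 4π²r³/T² = 3.99656×10^5 km³/s².
The Hohmann ellipse has a_t = (r₁ + r₂)/2 = 21235 km.
Circular speed at r = 7570 km: v_c = √(μ/r) = 7.266 km/s.
Transfer-orbit speed at the same r (vis-viva, a = a_t): v_t = √[μ(2/r − 1/a_t)] = 9.315 km/s.
Δv₂ = |v_t − v_c| = |9.315 − 7.266| = 2.049 km/s.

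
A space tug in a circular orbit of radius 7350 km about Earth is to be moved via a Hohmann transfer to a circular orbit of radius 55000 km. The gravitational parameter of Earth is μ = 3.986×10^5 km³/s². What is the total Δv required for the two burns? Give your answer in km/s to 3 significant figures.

Δv = 3.80 km/s

Semi-major axis of the transfer orbit: a_t = (7350 + 55000)/2 = 31175 km.
Circular speed at r₁: v₁ = √(μ/r₁) = √(3.986×10^5/7350) = 7.364 km/s.
On the transfer ellipse at r₁, vis-viva gives v_p = √[μ(2/r₁ − 1/a_t)] = 9.781 km/s.
First burn Δv₁ = |v_p − v₁| = 2.417 km/s.
Circular speed at r₂: v₂ = √(μ/r₂) = 2.692 km/s.
Transfer-orbit speed at r₂: v_a = √[μ(2/r₂ − 1/a_t)] = 1.307 km/s.
Second burn Δv₂ = |v₂ − v_a| = 1.385 km/s.
Total Δv = Δv₁ + Δv₂ = 3.802 km/s.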